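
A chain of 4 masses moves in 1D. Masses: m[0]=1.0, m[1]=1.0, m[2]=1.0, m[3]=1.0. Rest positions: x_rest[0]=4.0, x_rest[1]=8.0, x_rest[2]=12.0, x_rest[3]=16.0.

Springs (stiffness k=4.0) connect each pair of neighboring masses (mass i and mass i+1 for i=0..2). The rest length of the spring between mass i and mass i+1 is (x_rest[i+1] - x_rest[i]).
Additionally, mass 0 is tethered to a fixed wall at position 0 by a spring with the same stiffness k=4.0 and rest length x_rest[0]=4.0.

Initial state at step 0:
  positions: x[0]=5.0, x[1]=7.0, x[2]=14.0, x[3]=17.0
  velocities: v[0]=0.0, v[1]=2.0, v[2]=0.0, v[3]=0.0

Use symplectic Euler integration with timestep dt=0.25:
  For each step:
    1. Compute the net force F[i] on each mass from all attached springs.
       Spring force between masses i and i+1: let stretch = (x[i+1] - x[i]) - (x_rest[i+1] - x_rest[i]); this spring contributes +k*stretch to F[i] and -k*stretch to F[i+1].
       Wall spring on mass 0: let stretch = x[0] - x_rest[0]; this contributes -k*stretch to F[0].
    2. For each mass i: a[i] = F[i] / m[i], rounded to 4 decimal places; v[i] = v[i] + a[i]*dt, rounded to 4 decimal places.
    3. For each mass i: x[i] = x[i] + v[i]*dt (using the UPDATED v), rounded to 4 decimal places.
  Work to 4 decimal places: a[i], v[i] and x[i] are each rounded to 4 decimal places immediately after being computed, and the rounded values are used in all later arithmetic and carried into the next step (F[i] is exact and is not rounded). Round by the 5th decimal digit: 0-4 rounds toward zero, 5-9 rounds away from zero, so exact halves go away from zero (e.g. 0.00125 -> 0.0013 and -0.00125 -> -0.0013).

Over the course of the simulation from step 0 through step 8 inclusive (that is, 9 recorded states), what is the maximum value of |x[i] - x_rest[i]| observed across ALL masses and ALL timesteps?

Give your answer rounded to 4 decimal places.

Answer: 2.7969

Derivation:
Step 0: x=[5.0000 7.0000 14.0000 17.0000] v=[0.0000 2.0000 0.0000 0.0000]
Step 1: x=[4.2500 8.7500 13.0000 17.2500] v=[-3.0000 7.0000 -4.0000 1.0000]
Step 2: x=[3.5625 10.4375 12.0000 17.4375] v=[-2.7500 6.7500 -4.0000 0.7500]
Step 3: x=[3.7031 10.7969 11.9688 17.2656] v=[0.5625 1.4375 -0.1250 -0.6875]
Step 4: x=[4.6914 9.6758 12.9688 16.7695] v=[3.9532 -4.4844 3.9999 -1.9843]
Step 5: x=[5.7530 8.1319 14.0957 16.3233] v=[4.2462 -6.1758 4.5076 -1.7850]
Step 6: x=[5.9710 7.4842 14.2886 16.3202] v=[0.8721 -2.5909 0.7714 -0.0126]
Step 7: x=[5.0746 8.1593 13.2883 16.8092] v=[-3.5857 2.7003 -4.0014 1.9558]
Step 8: x=[3.6807 9.3455 11.8859 17.4179] v=[-5.5756 4.7446 -5.6095 2.4349]
Max displacement = 2.7969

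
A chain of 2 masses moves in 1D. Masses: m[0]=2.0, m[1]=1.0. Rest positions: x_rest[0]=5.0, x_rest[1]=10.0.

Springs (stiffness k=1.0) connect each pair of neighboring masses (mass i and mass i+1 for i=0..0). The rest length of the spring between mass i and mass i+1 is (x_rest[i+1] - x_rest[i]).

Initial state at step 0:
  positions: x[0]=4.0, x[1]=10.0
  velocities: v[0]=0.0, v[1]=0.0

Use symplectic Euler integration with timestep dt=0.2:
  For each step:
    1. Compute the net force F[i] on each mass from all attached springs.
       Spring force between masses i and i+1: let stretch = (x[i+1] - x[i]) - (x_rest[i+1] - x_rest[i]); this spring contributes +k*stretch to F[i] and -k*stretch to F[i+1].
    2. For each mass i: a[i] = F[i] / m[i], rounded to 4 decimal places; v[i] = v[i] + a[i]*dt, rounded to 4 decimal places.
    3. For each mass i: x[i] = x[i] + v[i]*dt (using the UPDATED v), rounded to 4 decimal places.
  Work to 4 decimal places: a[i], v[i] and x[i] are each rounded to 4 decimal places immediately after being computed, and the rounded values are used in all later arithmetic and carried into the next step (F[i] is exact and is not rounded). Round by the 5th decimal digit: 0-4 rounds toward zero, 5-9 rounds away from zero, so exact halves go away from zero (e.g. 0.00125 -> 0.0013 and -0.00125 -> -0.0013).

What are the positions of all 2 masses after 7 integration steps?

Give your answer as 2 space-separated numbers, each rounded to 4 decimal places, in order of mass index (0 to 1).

Step 0: x=[4.0000 10.0000] v=[0.0000 0.0000]
Step 1: x=[4.0200 9.9600] v=[0.1000 -0.2000]
Step 2: x=[4.0588 9.8824] v=[0.1940 -0.3880]
Step 3: x=[4.1141 9.7719] v=[0.2764 -0.5527]
Step 4: x=[4.1825 9.6350] v=[0.3422 -0.6843]
Step 5: x=[4.2600 9.4800] v=[0.3875 -0.7748]
Step 6: x=[4.3419 9.3162] v=[0.4095 -0.8188]
Step 7: x=[4.4233 9.1535] v=[0.4069 -0.8137]

Answer: 4.4233 9.1535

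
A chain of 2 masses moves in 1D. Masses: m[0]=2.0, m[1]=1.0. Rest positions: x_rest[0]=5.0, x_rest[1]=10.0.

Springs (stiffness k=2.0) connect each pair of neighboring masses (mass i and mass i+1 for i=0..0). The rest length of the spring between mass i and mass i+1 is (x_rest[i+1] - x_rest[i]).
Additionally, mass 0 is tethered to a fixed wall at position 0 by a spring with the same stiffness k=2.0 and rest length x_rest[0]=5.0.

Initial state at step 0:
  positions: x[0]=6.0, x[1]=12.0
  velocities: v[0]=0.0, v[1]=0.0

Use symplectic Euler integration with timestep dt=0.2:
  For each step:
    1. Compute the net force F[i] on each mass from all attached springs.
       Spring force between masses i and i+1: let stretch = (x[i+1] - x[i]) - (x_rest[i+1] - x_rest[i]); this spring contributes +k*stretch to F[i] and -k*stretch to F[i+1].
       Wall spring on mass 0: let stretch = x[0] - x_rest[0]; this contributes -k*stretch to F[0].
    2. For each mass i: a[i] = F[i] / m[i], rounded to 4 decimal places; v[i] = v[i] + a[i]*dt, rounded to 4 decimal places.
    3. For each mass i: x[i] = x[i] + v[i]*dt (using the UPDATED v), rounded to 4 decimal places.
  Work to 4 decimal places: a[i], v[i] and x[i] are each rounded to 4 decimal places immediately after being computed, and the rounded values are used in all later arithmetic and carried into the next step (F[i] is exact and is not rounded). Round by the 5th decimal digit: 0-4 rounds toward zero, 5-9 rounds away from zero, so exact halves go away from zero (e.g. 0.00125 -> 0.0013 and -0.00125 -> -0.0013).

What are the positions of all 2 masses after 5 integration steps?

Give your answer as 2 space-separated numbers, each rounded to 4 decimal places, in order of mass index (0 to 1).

Answer: 5.9017 11.0034

Derivation:
Step 0: x=[6.0000 12.0000] v=[0.0000 0.0000]
Step 1: x=[6.0000 11.9200] v=[0.0000 -0.4000]
Step 2: x=[5.9968 11.7664] v=[-0.0160 -0.7680]
Step 3: x=[5.9845 11.5512] v=[-0.0614 -1.0758]
Step 4: x=[5.9555 11.2907] v=[-0.1450 -1.3025]
Step 5: x=[5.9017 11.0034] v=[-0.2691 -1.4366]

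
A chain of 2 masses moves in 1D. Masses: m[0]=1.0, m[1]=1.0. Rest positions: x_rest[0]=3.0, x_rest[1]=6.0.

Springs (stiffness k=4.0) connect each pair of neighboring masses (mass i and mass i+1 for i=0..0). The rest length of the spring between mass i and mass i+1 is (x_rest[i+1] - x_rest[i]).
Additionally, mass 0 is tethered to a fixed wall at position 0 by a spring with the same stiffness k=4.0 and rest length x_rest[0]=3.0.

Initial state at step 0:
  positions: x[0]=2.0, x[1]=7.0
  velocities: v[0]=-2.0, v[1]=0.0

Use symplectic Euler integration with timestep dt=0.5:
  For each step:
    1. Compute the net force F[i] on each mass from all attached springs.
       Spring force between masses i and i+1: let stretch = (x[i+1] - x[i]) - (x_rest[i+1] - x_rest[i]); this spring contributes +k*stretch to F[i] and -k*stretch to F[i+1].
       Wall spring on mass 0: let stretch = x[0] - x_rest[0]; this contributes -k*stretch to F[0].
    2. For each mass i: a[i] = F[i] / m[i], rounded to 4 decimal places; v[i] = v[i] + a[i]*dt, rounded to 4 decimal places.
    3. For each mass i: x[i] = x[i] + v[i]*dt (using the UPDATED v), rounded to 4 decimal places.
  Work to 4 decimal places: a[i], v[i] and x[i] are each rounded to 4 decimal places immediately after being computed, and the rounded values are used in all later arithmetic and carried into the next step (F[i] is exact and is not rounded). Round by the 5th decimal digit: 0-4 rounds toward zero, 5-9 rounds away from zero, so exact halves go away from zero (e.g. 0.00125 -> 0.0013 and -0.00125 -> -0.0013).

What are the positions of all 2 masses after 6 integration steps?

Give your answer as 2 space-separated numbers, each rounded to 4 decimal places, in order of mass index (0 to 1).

Step 0: x=[2.0000 7.0000] v=[-2.0000 0.0000]
Step 1: x=[4.0000 5.0000] v=[4.0000 -4.0000]
Step 2: x=[3.0000 5.0000] v=[-2.0000 0.0000]
Step 3: x=[1.0000 6.0000] v=[-4.0000 2.0000]
Step 4: x=[3.0000 5.0000] v=[4.0000 -2.0000]
Step 5: x=[4.0000 5.0000] v=[2.0000 0.0000]
Step 6: x=[2.0000 7.0000] v=[-4.0000 4.0000]

Answer: 2.0000 7.0000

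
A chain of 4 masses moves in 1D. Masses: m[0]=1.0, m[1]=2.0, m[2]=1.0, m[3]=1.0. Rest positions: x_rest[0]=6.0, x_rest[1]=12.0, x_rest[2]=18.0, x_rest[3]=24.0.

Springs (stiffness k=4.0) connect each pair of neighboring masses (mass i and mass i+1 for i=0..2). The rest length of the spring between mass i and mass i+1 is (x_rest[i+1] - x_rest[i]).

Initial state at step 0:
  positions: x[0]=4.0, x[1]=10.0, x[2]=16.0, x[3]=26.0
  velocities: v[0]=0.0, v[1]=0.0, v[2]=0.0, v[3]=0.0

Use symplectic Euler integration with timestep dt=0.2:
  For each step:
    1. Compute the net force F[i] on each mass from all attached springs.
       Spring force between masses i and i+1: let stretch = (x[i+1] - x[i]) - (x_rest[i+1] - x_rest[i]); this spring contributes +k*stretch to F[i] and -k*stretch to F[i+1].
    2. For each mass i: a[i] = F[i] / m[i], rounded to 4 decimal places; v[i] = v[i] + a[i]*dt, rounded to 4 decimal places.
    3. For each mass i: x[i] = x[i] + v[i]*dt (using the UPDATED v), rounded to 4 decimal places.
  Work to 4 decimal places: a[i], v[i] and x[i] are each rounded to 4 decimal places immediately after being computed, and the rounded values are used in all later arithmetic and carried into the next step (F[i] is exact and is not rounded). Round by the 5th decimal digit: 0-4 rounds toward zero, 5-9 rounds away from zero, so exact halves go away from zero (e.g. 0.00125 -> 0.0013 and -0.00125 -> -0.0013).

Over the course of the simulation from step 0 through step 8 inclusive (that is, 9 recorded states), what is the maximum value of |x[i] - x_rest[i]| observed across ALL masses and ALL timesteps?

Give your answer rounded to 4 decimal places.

Step 0: x=[4.0000 10.0000 16.0000 26.0000] v=[0.0000 0.0000 0.0000 0.0000]
Step 1: x=[4.0000 10.0000 16.6400 25.3600] v=[0.0000 0.0000 3.2000 -3.2000]
Step 2: x=[4.0000 10.0512 17.6128 24.2848] v=[0.0000 0.2560 4.8640 -5.3760]
Step 3: x=[4.0082 10.2232 18.4433 23.1021] v=[0.0410 0.8602 4.1523 -5.9136]
Step 4: x=[4.0508 10.5556 18.7040 22.1340] v=[0.2130 1.6622 1.3033 -4.8406]
Step 5: x=[4.1742 11.0195 18.2097 21.5771] v=[0.6168 2.3196 -2.4714 -2.7846]
Step 6: x=[4.4328 11.5110 17.1038 21.4414] v=[1.2930 2.4576 -5.5296 -0.6785]
Step 7: x=[4.8639 11.8837 15.7970 21.5717] v=[2.1556 1.8634 -6.5338 0.6514]
Step 8: x=[5.4582 12.0079 14.7881 21.7380] v=[2.9714 0.6208 -5.0447 0.8316]
Max displacement = 3.2119

Answer: 3.2119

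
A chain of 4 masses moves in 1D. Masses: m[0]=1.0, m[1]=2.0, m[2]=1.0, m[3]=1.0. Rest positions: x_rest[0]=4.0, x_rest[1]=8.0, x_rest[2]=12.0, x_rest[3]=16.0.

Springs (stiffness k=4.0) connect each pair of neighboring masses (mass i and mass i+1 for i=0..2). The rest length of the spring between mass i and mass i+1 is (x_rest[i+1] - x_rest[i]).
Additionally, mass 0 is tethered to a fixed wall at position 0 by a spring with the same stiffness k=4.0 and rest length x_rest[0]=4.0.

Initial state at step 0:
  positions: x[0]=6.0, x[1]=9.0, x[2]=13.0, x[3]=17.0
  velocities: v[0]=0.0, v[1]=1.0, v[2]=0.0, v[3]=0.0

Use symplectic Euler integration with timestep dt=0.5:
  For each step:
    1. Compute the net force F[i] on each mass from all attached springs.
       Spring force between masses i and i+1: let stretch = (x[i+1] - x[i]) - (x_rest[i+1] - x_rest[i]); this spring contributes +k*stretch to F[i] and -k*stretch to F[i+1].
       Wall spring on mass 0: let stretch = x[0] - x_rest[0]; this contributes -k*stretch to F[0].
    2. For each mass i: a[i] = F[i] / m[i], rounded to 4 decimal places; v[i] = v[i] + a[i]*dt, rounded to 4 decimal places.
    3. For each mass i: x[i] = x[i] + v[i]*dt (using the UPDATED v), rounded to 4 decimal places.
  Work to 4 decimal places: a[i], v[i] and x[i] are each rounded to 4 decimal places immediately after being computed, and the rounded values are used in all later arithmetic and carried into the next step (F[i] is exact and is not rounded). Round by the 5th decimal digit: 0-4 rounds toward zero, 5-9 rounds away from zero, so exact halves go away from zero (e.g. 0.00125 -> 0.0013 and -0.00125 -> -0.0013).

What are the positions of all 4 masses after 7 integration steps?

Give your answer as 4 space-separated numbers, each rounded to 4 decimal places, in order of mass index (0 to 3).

Answer: 5.5000 8.0000 10.0000 16.0000

Derivation:
Step 0: x=[6.0000 9.0000 13.0000 17.0000] v=[0.0000 1.0000 0.0000 0.0000]
Step 1: x=[3.0000 10.0000 13.0000 17.0000] v=[-6.0000 2.0000 0.0000 0.0000]
Step 2: x=[4.0000 9.0000 14.0000 17.0000] v=[2.0000 -2.0000 2.0000 0.0000]
Step 3: x=[6.0000 8.0000 13.0000 18.0000] v=[4.0000 -2.0000 -2.0000 2.0000]
Step 4: x=[4.0000 8.5000 12.0000 18.0000] v=[-4.0000 1.0000 -2.0000 0.0000]
Step 5: x=[2.5000 8.5000 13.5000 16.0000] v=[-3.0000 0.0000 3.0000 -4.0000]
Step 6: x=[4.5000 8.0000 12.5000 15.5000] v=[4.0000 -1.0000 -2.0000 -1.0000]
Step 7: x=[5.5000 8.0000 10.0000 16.0000] v=[2.0000 0.0000 -5.0000 1.0000]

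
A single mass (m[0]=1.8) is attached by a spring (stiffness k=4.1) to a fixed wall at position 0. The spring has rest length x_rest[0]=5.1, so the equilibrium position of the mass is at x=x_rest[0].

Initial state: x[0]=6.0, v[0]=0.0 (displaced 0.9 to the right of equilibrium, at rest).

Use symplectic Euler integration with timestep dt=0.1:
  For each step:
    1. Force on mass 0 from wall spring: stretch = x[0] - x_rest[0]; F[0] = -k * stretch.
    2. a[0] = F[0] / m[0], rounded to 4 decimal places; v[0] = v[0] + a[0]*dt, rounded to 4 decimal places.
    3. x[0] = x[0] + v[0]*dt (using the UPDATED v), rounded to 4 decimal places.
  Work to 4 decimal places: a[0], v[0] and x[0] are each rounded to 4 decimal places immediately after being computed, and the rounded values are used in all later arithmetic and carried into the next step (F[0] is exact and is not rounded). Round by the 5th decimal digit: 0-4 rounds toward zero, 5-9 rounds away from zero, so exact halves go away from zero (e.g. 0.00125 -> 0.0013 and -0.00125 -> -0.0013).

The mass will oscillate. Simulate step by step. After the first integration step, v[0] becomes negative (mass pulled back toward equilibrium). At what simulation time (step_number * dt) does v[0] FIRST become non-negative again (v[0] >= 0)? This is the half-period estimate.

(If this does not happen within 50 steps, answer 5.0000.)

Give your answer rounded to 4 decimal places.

Step 0: x=[6.0000] v=[0.0000]
Step 1: x=[5.9795] v=[-0.2050]
Step 2: x=[5.9390] v=[-0.4053]
Step 3: x=[5.8794] v=[-0.5964]
Step 4: x=[5.8020] v=[-0.7739]
Step 5: x=[5.7086] v=[-0.9338]
Step 6: x=[5.6014] v=[-1.0724]
Step 7: x=[5.4827] v=[-1.1866]
Step 8: x=[5.3553] v=[-1.2738]
Step 9: x=[5.2221] v=[-1.3320]
Step 10: x=[5.0861] v=[-1.3598]
Step 11: x=[4.9504] v=[-1.3566]
Step 12: x=[4.8182] v=[-1.3225]
Step 13: x=[4.6924] v=[-1.2583]
Step 14: x=[4.5759] v=[-1.1655]
Step 15: x=[4.4713] v=[-1.0461]
Step 16: x=[4.3810] v=[-0.9029]
Step 17: x=[4.3071] v=[-0.7391]
Step 18: x=[4.2513] v=[-0.5585]
Step 19: x=[4.2148] v=[-0.3652]
Step 20: x=[4.1984] v=[-0.1636]
Step 21: x=[4.2026] v=[0.0418]
First v>=0 after going negative at step 21, time=2.1000

Answer: 2.1000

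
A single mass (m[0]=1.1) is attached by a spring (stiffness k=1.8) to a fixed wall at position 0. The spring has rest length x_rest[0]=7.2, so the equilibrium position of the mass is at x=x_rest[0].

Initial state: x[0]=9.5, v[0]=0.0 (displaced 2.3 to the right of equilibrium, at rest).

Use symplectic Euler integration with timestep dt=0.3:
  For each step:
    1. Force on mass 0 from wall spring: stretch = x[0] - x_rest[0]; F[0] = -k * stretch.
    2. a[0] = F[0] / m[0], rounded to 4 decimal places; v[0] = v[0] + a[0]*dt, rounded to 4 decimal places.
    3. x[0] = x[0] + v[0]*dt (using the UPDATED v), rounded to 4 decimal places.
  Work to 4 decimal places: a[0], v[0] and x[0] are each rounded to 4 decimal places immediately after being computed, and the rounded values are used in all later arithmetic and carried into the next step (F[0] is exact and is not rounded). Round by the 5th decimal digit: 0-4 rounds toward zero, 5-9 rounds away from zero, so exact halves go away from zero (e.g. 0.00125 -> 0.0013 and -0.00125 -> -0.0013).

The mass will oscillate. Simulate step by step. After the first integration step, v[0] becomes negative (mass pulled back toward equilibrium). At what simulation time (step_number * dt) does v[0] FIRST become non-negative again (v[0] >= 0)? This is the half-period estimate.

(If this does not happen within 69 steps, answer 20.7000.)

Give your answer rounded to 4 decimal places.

Answer: 2.7000

Derivation:
Step 0: x=[9.5000] v=[0.0000]
Step 1: x=[9.1613] v=[-1.1291]
Step 2: x=[8.5337] v=[-2.0919]
Step 3: x=[7.7097] v=[-2.7466]
Step 4: x=[6.8107] v=[-2.9968]
Step 5: x=[5.9690] v=[-2.8057]
Step 6: x=[5.3086] v=[-2.2014]
Step 7: x=[4.9267] v=[-1.2729]
Step 8: x=[4.8796] v=[-0.1569]
Step 9: x=[5.1743] v=[0.9822]
First v>=0 after going negative at step 9, time=2.7000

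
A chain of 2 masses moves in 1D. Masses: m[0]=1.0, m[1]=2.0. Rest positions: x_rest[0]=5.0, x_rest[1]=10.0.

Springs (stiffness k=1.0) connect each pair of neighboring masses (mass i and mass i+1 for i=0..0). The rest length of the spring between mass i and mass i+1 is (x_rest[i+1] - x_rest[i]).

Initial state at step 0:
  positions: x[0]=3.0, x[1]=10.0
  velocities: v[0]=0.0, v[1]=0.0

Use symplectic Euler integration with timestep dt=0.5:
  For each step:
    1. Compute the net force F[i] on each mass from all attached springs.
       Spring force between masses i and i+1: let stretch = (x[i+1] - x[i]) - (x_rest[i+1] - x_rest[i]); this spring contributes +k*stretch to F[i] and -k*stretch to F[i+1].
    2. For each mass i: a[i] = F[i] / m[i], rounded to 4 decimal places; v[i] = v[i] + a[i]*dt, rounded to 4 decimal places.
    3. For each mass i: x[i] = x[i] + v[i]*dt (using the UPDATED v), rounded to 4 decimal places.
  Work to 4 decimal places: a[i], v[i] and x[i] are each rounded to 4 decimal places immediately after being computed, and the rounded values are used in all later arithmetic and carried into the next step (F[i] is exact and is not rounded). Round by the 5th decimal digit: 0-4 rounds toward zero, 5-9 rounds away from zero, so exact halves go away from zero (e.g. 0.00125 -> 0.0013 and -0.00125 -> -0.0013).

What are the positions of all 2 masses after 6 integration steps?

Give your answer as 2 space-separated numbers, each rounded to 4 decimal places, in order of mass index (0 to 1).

Step 0: x=[3.0000 10.0000] v=[0.0000 0.0000]
Step 1: x=[3.5000 9.7500] v=[1.0000 -0.5000]
Step 2: x=[4.3125 9.3438] v=[1.6250 -0.8125]
Step 3: x=[5.1329 8.9336] v=[1.6407 -0.8204]
Step 4: x=[5.6535 8.6733] v=[1.0411 -0.5206]
Step 5: x=[5.6790 8.6605] v=[0.0510 -0.0256]
Step 6: x=[5.1999 8.9001] v=[-0.9583 0.4791]

Answer: 5.1999 8.9001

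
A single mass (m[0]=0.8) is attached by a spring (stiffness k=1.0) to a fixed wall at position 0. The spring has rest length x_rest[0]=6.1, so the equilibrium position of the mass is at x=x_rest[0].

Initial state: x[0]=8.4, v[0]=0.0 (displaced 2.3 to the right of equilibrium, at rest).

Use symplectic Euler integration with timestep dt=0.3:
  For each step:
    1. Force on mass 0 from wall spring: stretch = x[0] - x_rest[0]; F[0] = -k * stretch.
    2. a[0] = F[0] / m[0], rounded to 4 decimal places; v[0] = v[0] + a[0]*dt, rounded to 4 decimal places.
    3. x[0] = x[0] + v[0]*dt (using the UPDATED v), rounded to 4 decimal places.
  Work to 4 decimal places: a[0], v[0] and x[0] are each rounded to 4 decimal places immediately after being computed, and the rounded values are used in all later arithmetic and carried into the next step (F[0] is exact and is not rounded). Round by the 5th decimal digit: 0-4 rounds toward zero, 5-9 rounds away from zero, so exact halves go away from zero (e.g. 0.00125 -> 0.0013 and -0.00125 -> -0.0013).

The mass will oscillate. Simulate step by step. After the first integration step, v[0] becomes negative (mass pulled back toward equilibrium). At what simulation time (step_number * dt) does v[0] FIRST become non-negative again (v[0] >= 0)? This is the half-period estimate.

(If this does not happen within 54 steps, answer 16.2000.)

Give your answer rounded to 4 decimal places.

Step 0: x=[8.4000] v=[0.0000]
Step 1: x=[8.1413] v=[-0.8625]
Step 2: x=[7.6529] v=[-1.6280]
Step 3: x=[6.9898] v=[-2.2103]
Step 4: x=[6.2266] v=[-2.5440]
Step 5: x=[5.4492] v=[-2.5915]
Step 6: x=[4.7450] v=[-2.3475]
Step 7: x=[4.1932] v=[-1.8394]
Step 8: x=[3.8559] v=[-1.1244]
Step 9: x=[3.7710] v=[-0.2829]
Step 10: x=[3.9482] v=[0.5905]
First v>=0 after going negative at step 10, time=3.0000

Answer: 3.0000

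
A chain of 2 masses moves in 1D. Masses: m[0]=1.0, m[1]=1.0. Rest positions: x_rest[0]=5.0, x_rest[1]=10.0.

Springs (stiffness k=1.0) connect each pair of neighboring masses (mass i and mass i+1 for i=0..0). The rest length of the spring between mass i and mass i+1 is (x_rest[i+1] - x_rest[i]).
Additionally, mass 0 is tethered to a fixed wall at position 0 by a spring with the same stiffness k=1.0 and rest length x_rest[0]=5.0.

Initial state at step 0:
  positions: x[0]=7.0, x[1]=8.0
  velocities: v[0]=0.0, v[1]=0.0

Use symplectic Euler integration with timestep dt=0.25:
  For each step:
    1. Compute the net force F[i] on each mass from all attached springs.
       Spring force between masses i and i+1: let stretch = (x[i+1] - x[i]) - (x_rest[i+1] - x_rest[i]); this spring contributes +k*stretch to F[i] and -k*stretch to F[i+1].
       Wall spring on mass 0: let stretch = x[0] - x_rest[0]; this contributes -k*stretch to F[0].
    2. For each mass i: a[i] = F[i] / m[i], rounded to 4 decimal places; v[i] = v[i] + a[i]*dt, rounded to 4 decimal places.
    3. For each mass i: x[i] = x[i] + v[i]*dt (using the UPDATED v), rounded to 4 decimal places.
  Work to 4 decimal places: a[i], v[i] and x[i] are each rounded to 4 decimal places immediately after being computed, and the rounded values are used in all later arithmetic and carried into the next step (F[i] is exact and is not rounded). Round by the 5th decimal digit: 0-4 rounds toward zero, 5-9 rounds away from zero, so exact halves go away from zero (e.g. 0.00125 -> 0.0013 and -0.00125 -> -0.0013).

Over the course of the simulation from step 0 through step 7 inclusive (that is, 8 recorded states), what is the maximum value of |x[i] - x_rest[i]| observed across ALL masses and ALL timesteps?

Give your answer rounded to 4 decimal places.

Answer: 2.5189

Derivation:
Step 0: x=[7.0000 8.0000] v=[0.0000 0.0000]
Step 1: x=[6.6250 8.2500] v=[-1.5000 1.0000]
Step 2: x=[5.9375 8.7110] v=[-2.7500 1.8438]
Step 3: x=[5.0523 9.3111] v=[-3.5410 2.4004]
Step 4: x=[4.1175 9.9575] v=[-3.7394 2.5857]
Step 5: x=[3.2903 10.5514] v=[-3.3088 2.3757]
Step 6: x=[2.7113 11.0040] v=[-2.3161 1.8104]
Step 7: x=[2.4811 11.2508] v=[-0.9208 0.9872]
Max displacement = 2.5189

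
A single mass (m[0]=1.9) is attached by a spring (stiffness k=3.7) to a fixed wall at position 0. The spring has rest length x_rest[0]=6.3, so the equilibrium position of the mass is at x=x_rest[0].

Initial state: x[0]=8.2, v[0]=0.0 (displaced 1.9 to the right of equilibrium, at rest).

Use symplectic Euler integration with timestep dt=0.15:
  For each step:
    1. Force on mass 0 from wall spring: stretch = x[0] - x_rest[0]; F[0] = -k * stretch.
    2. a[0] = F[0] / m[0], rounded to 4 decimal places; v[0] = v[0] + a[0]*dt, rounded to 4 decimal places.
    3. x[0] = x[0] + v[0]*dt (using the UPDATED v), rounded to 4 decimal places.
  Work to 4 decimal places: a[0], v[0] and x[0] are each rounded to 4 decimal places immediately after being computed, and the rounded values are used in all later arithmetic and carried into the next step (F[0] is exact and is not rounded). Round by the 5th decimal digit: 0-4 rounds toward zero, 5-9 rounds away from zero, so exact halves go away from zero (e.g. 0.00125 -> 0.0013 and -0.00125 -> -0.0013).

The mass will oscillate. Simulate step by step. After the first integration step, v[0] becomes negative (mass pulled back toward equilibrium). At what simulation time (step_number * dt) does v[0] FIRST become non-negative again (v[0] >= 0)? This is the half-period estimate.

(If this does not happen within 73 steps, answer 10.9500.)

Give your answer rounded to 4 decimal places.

Step 0: x=[8.2000] v=[0.0000]
Step 1: x=[8.1168] v=[-0.5550]
Step 2: x=[7.9539] v=[-1.0857]
Step 3: x=[7.7186] v=[-1.5688]
Step 4: x=[7.4211] v=[-1.9832]
Step 5: x=[7.0745] v=[-2.3107]
Step 6: x=[6.6940] v=[-2.5369]
Step 7: x=[6.2962] v=[-2.6520]
Step 8: x=[5.8986] v=[-2.6509]
Step 9: x=[5.5186] v=[-2.5336]
Step 10: x=[5.1728] v=[-2.3053]
Step 11: x=[4.8764] v=[-1.9760]
Step 12: x=[4.6424] v=[-1.5602]
Step 13: x=[4.4810] v=[-1.0760]
Step 14: x=[4.3993] v=[-0.5447]
Step 15: x=[4.4009] v=[0.0105]
First v>=0 after going negative at step 15, time=2.2500

Answer: 2.2500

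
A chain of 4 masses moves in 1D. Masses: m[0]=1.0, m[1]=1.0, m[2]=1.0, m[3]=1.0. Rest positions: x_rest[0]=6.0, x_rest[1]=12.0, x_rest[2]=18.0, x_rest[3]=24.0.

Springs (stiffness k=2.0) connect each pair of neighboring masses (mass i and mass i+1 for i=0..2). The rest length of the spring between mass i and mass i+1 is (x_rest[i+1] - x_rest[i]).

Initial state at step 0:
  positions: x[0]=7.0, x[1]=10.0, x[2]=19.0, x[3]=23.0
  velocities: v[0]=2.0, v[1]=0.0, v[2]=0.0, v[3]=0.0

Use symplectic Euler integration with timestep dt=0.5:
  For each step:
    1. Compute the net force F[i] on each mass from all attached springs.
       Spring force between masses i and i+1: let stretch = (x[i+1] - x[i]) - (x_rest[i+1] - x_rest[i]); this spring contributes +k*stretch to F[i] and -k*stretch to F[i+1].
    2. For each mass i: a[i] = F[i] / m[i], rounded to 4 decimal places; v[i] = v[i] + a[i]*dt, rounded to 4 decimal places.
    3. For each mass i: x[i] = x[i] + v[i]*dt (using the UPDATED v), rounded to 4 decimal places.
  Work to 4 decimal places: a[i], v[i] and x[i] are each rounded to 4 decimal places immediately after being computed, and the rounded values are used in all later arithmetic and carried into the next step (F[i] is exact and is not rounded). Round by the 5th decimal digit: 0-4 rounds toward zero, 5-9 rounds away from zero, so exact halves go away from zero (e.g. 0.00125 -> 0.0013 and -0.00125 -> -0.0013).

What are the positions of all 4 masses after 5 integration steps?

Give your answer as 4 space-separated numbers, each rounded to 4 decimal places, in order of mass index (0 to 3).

Step 0: x=[7.0000 10.0000 19.0000 23.0000] v=[2.0000 0.0000 0.0000 0.0000]
Step 1: x=[6.5000 13.0000 16.5000 24.0000] v=[-1.0000 6.0000 -5.0000 2.0000]
Step 2: x=[6.2500 14.5000 16.0000 24.2500] v=[-0.5000 3.0000 -1.0000 0.5000]
Step 3: x=[7.1250 12.6250 18.8750 23.3750] v=[1.7500 -3.7500 5.7500 -1.7500]
Step 4: x=[7.7500 11.1250 20.8750 23.2500] v=[1.2500 -3.0000 4.0000 -0.2500]
Step 5: x=[7.0625 12.8125 19.1875 24.9375] v=[-1.3750 3.3750 -3.3750 3.3750]

Answer: 7.0625 12.8125 19.1875 24.9375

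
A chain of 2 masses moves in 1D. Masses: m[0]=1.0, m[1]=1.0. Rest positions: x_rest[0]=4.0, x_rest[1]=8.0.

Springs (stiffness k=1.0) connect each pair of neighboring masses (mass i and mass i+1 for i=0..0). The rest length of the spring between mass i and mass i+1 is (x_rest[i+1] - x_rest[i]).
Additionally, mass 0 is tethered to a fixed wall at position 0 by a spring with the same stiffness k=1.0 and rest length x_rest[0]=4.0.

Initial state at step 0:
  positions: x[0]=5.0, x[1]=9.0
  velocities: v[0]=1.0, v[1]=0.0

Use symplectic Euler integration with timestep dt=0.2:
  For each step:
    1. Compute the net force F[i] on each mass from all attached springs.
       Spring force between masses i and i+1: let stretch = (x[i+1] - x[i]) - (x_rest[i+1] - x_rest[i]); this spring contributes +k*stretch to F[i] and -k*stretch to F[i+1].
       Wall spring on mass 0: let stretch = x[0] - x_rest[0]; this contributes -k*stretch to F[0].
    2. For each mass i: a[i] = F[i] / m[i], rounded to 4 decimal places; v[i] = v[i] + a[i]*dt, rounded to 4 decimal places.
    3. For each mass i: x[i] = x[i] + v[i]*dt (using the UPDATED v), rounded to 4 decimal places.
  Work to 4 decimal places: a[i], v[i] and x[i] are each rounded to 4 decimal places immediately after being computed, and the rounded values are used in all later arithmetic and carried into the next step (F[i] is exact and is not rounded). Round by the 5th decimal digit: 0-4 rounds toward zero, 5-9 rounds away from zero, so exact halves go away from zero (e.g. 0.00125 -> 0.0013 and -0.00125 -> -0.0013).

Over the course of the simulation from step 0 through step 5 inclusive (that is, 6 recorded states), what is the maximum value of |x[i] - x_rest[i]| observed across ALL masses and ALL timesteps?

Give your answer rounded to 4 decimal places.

Answer: 1.3133

Derivation:
Step 0: x=[5.0000 9.0000] v=[1.0000 0.0000]
Step 1: x=[5.1600 9.0000] v=[0.8000 0.0000]
Step 2: x=[5.2672 9.0064] v=[0.5360 0.0320]
Step 3: x=[5.3133 9.0232] v=[0.2304 0.0842]
Step 4: x=[5.2952 9.0516] v=[-0.0903 0.1422]
Step 5: x=[5.2156 9.0898] v=[-0.3981 0.1909]
Max displacement = 1.3133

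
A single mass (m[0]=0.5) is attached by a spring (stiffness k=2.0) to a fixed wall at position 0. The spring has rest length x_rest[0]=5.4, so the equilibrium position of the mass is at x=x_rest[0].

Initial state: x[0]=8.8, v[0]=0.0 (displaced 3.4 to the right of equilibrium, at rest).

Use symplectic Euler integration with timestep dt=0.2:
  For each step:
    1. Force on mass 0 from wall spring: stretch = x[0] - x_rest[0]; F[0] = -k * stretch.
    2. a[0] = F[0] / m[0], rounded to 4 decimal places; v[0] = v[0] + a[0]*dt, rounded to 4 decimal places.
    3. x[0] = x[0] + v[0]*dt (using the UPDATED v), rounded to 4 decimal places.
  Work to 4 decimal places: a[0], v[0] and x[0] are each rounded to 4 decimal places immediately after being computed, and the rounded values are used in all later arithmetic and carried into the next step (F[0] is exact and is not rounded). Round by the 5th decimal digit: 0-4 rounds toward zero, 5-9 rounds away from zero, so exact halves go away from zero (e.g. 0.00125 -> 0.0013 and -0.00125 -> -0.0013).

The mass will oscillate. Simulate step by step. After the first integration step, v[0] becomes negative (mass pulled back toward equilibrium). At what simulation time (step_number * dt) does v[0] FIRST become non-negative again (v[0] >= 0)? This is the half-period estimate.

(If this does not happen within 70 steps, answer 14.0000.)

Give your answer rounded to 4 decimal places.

Answer: 1.6000

Derivation:
Step 0: x=[8.8000] v=[0.0000]
Step 1: x=[8.2560] v=[-2.7200]
Step 2: x=[7.2550] v=[-5.0048]
Step 3: x=[5.9572] v=[-6.4888]
Step 4: x=[4.5703] v=[-6.9346]
Step 5: x=[3.3161] v=[-6.2708]
Step 6: x=[2.3954] v=[-4.6037]
Step 7: x=[1.9554] v=[-2.2000]
Step 8: x=[2.0665] v=[0.5557]
First v>=0 after going negative at step 8, time=1.6000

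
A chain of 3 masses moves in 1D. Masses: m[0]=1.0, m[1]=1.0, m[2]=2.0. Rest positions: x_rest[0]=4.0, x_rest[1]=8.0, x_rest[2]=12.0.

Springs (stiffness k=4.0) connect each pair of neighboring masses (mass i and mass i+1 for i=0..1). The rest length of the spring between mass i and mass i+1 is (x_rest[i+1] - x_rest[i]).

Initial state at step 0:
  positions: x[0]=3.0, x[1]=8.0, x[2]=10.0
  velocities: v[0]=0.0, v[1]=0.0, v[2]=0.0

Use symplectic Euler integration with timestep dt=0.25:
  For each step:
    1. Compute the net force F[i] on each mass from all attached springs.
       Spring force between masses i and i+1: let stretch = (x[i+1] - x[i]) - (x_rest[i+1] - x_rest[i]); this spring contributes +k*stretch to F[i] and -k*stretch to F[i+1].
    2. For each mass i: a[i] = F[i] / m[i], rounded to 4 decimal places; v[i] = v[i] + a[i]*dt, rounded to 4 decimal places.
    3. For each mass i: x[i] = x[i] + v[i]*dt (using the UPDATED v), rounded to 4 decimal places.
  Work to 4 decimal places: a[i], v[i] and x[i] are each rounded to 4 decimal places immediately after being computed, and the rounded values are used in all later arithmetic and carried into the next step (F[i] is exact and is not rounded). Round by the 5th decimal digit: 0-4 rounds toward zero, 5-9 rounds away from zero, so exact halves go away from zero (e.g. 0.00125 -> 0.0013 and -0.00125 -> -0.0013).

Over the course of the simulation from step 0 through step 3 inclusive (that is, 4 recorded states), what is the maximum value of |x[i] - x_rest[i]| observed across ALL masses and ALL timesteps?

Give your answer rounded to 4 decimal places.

Step 0: x=[3.0000 8.0000 10.0000] v=[0.0000 0.0000 0.0000]
Step 1: x=[3.2500 7.2500 10.2500] v=[1.0000 -3.0000 1.0000]
Step 2: x=[3.5000 6.2500 10.6250] v=[1.0000 -4.0000 1.5000]
Step 3: x=[3.4375 5.6563 10.9531] v=[-0.2500 -2.3750 1.3125]
Max displacement = 2.3437

Answer: 2.3437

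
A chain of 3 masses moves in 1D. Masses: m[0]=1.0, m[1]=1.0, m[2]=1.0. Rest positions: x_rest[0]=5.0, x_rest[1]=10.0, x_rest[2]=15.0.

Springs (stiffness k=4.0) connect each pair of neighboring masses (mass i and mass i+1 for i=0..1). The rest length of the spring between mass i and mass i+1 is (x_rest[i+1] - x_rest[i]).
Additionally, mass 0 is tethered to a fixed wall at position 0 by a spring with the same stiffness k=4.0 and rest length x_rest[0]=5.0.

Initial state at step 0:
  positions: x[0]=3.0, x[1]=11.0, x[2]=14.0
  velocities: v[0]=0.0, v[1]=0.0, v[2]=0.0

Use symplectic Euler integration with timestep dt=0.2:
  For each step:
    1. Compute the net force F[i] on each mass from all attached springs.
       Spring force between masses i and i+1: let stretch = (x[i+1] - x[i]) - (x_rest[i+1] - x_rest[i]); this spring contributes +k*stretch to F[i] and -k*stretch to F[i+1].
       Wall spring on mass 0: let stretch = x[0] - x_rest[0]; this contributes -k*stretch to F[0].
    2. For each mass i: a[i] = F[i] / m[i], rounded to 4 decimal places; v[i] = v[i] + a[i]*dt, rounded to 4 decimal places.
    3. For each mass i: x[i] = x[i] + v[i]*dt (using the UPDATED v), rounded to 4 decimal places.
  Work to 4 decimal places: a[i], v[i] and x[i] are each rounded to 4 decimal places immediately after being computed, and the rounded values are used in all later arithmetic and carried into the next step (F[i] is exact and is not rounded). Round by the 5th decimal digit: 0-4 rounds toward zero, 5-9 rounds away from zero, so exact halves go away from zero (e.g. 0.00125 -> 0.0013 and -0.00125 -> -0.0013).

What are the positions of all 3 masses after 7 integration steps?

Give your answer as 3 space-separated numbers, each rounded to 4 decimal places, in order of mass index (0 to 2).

Step 0: x=[3.0000 11.0000 14.0000] v=[0.0000 0.0000 0.0000]
Step 1: x=[3.8000 10.2000 14.3200] v=[4.0000 -4.0000 1.6000]
Step 2: x=[5.0160 9.0352 14.7808] v=[6.0800 -5.8240 2.3040]
Step 3: x=[6.0725 8.1466 15.1223] v=[5.2826 -4.4429 1.7075]
Step 4: x=[6.4893 8.0423 15.1477] v=[2.0839 -0.5216 0.1269]
Step 5: x=[6.1163 8.8264 14.8362] v=[-1.8651 3.9203 -1.5574]
Step 6: x=[5.1983 10.1384 14.3632] v=[-4.5901 6.5601 -2.3652]
Step 7: x=[4.2390 11.3360 14.0142] v=[-4.7967 5.9879 -1.7450]

Answer: 4.2390 11.3360 14.0142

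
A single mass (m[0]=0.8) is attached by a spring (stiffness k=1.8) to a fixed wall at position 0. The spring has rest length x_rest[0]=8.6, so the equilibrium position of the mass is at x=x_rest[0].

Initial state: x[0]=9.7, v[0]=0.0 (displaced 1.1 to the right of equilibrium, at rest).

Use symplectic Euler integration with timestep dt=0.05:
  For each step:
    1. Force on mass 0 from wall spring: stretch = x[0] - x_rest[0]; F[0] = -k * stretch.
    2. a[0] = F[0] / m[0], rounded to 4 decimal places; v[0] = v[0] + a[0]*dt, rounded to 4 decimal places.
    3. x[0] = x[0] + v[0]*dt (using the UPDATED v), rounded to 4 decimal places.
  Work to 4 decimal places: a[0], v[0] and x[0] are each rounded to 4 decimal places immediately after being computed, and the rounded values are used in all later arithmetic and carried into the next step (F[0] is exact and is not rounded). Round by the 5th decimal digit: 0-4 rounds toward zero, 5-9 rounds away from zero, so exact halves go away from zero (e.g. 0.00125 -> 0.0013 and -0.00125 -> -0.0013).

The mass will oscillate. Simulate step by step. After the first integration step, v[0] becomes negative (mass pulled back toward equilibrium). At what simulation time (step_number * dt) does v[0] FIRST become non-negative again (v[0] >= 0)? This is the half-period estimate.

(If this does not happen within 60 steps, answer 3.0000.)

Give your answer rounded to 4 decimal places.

Step 0: x=[9.7000] v=[0.0000]
Step 1: x=[9.6938] v=[-0.1238]
Step 2: x=[9.6815] v=[-0.2469]
Step 3: x=[9.6631] v=[-0.3686]
Step 4: x=[9.6387] v=[-0.4882]
Step 5: x=[9.6084] v=[-0.6051]
Step 6: x=[9.5725] v=[-0.7185]
Step 7: x=[9.5311] v=[-0.8279]
Step 8: x=[9.4845] v=[-0.9327]
Step 9: x=[9.4329] v=[-1.0322]
Step 10: x=[9.3766] v=[-1.1259]
Step 11: x=[9.3159] v=[-1.2133]
Step 12: x=[9.2512] v=[-1.2938]
Step 13: x=[9.1828] v=[-1.3671]
Step 14: x=[9.1112] v=[-1.4327]
Step 15: x=[9.0367] v=[-1.4902]
Step 16: x=[8.9597] v=[-1.5393]
Step 17: x=[8.8807] v=[-1.5798]
Step 18: x=[8.8001] v=[-1.6114]
Step 19: x=[8.7184] v=[-1.6339]
Step 20: x=[8.6360] v=[-1.6472]
Step 21: x=[8.5534] v=[-1.6513]
Step 22: x=[8.4711] v=[-1.6461]
Step 23: x=[8.3895] v=[-1.6316]
Step 24: x=[8.3091] v=[-1.6079]
Step 25: x=[8.2303] v=[-1.5752]
Step 26: x=[8.1536] v=[-1.5336]
Step 27: x=[8.0794] v=[-1.4834]
Step 28: x=[8.0082] v=[-1.4248]
Step 29: x=[7.9403] v=[-1.3582]
Step 30: x=[7.8761] v=[-1.2840]
Step 31: x=[7.8160] v=[-1.2026]
Step 32: x=[7.7603] v=[-1.1144]
Step 33: x=[7.7093] v=[-1.0199]
Step 34: x=[7.6633] v=[-0.9197]
Step 35: x=[7.6226] v=[-0.8143]
Step 36: x=[7.5874] v=[-0.7043]
Step 37: x=[7.5579] v=[-0.5904]
Step 38: x=[7.5342] v=[-0.4732]
Step 39: x=[7.5165] v=[-0.3533]
Step 40: x=[7.5049] v=[-0.2314]
Step 41: x=[7.4995] v=[-0.1082]
Step 42: x=[7.5003] v=[0.0156]
First v>=0 after going negative at step 42, time=2.1000

Answer: 2.1000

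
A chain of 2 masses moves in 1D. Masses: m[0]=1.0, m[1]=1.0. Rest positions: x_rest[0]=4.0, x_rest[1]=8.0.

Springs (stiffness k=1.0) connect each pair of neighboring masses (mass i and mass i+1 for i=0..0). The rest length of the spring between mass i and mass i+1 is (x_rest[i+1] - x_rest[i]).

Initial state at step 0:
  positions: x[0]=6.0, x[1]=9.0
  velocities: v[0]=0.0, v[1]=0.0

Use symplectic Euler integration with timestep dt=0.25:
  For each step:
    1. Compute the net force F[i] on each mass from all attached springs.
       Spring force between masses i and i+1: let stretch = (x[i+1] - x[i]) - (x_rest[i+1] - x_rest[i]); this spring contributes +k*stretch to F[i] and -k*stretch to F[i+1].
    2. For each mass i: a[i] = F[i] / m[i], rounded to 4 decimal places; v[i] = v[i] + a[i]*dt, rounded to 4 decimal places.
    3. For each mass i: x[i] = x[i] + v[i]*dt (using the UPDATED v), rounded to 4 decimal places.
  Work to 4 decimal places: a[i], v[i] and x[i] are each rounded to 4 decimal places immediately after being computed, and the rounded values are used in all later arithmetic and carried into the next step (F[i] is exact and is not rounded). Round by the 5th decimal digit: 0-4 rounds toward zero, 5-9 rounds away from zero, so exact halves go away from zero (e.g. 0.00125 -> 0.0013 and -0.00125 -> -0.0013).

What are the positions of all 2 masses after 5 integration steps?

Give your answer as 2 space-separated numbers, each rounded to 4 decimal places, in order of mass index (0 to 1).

Answer: 5.3097 9.6904

Derivation:
Step 0: x=[6.0000 9.0000] v=[0.0000 0.0000]
Step 1: x=[5.9375 9.0625] v=[-0.2500 0.2500]
Step 2: x=[5.8203 9.1797] v=[-0.4688 0.4688]
Step 3: x=[5.6631 9.3370] v=[-0.6290 0.6290]
Step 4: x=[5.4855 9.5146] v=[-0.7105 0.7105]
Step 5: x=[5.3097 9.6904] v=[-0.7032 0.7032]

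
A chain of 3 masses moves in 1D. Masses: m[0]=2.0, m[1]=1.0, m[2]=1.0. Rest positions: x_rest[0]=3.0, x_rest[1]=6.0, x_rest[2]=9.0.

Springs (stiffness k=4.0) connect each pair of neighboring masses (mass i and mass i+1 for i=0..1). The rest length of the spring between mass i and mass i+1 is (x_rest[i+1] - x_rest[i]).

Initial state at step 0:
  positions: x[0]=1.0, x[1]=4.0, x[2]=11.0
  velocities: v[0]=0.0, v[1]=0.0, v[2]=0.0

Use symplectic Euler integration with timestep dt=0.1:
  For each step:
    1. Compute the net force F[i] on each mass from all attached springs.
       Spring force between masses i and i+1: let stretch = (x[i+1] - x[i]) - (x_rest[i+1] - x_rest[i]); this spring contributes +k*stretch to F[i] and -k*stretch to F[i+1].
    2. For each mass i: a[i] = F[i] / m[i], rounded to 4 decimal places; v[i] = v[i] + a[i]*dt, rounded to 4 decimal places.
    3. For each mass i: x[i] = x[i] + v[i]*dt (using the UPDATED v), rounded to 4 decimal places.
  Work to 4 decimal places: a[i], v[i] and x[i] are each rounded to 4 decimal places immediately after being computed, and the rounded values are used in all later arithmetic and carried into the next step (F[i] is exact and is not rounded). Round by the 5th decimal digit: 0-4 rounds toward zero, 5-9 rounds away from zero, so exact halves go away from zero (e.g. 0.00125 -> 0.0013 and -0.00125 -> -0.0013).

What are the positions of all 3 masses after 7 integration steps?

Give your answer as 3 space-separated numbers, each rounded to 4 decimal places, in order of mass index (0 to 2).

Answer: 1.3174 6.4795 7.8859

Derivation:
Step 0: x=[1.0000 4.0000 11.0000] v=[0.0000 0.0000 0.0000]
Step 1: x=[1.0000 4.1600 10.8400] v=[0.0000 1.6000 -1.6000]
Step 2: x=[1.0032 4.4608 10.5328] v=[0.0320 3.0080 -3.0720]
Step 3: x=[1.0156 4.8662 10.1027] v=[0.1235 4.0538 -4.3008]
Step 4: x=[1.0450 5.3270 9.5832] v=[0.2936 4.6082 -5.1954]
Step 5: x=[1.1000 5.7868 9.0134] v=[0.5500 4.5979 -5.6979]
Step 6: x=[1.1887 6.1882 8.4346] v=[0.8874 4.0138 -5.7885]
Step 7: x=[1.3174 6.4795 7.8859] v=[1.2873 2.9126 -5.4871]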